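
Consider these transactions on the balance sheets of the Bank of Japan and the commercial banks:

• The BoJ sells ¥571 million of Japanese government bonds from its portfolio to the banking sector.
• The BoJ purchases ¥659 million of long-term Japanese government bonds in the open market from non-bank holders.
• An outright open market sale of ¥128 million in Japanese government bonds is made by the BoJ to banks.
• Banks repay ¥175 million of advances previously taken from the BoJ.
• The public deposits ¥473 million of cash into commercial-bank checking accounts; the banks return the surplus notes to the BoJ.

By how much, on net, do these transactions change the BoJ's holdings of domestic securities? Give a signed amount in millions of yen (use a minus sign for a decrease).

OMO sale (to banks) ¥571 million: securities removed from the BoJ's portfolio → −¥571M.
Asset purchase (from non-banks) ¥659 million: securities added to the BoJ's portfolio → +¥659M.
OMO sale (to banks) ¥128 million: securities removed from the BoJ's portfolio → −¥128M.
Discount-window repayment ¥175 million: the BoJ's securities portfolio is untouched → 0.
Currency deposit ¥473 million: the BoJ's securities portfolio is untouched → 0.
Net: −571 + 659 − 128 + 0 + 0 = -¥40 million.

-¥40 million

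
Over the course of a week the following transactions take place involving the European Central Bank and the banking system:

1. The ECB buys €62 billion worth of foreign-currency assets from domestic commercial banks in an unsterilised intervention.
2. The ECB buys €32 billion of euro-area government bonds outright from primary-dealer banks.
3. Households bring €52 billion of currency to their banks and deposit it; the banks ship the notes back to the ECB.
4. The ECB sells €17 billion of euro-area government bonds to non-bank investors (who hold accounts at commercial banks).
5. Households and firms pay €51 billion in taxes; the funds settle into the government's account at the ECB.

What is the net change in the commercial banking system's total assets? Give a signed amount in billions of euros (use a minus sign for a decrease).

-€16 billion

ECB balance sheet:
  Assets:      Securities +€15B, Foreign assets +€62B
  Liabilities: Bank reserves +€78B, Currency in circulation −€52B, Government deposits +€51B
Commercial banking system:
  Assets:      Reserves at CB +€78B, Securities −€32B, Foreign assets −€62B
  Liabilities: Checkable deposits −€16B
Change in total bank assets = -€16 billion.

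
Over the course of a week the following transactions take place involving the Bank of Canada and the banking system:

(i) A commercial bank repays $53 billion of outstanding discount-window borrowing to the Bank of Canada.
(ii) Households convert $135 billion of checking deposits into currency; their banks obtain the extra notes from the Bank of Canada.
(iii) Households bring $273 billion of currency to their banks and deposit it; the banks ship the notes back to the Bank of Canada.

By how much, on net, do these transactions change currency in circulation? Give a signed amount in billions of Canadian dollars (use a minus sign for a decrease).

Discount-window repayment $53 billion: no currency enters or leaves circulation → 0.
Currency withdrawal $135 billion: notes leave the central bank → +$135B.
Currency deposit $273 billion: notes return to the central bank → −$273B.
Net: 0 + 135 − 273 = -$138 billion.

-$138 billion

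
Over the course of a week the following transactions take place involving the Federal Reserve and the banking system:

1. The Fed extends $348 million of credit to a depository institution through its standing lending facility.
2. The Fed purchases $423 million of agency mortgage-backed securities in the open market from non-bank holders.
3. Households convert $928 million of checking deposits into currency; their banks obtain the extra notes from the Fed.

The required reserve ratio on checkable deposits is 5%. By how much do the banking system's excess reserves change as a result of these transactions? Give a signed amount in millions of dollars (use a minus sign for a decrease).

-$131.75 million

Discount-window loan $348 million: reserves +$348M, deposits 0.
Asset purchase (from non-banks) $423 million: reserves +$423M, deposits +$423M.
Currency withdrawal $928 million: reserves −$928M, deposits −$928M.
Totals: Δreserves = −$157M, Δdeposits = −$505M.
Δrequired reserves = 5% × −$505M = −$25.25M.
Δexcess reserves = Δreserves − Δrequired = −$157M − (−$25.25M) = -$131.75 million.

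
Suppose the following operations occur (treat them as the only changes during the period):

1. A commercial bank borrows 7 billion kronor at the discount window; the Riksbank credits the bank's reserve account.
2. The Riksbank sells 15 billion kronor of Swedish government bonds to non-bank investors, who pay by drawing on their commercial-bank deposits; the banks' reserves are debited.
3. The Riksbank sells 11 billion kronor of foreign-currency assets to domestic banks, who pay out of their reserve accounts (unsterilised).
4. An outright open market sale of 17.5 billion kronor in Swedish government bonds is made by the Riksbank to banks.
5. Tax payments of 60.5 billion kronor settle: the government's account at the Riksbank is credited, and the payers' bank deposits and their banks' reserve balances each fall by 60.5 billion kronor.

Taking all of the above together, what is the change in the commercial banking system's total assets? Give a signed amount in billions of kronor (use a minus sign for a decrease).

Discount-window loan 7 billion kronor: bank balance sheets expand → +7B.
Asset sale (to non-banks) 15 billion kronor: bank balance sheets shrink → −15B.
FX sale 11 billion kronor: just an asset swap on bank balance sheets → 0.
OMO sale (to banks) 17.5 billion kronor: just an asset swap on bank balance sheets → 0.
Government account inflow 60.5 billion kronor: bank balance sheets shrink → −60.5B.
Net: 7 − 15 + 0 + 0 − 60.5 = -68.5 billion.

-68.5 billion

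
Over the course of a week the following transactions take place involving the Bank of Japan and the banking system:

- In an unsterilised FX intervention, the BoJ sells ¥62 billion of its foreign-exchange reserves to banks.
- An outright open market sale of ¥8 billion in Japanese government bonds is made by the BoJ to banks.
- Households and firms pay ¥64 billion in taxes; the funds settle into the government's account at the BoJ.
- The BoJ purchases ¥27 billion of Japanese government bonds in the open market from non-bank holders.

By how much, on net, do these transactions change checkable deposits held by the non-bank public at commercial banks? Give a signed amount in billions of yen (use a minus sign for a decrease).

-¥37 billion

BoJ balance sheet:
  Assets:      Securities +¥19B, Foreign assets −¥62B
  Liabilities: Bank reserves −¥107B, Government deposits +¥64B
Commercial banking system:
  Assets:      Reserves at CB −¥107B, Securities +¥8B, Foreign assets +¥62B
  Liabilities: Checkable deposits −¥37B
So the change in checkable deposits held by the non-bank public at commercial banks is -¥37 billion.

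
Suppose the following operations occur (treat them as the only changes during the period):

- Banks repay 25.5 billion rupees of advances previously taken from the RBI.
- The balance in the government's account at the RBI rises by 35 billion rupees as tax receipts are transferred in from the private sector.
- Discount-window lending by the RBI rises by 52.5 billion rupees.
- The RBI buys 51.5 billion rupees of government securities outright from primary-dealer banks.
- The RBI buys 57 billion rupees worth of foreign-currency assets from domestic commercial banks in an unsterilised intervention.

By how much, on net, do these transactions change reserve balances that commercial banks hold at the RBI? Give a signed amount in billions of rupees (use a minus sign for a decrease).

+100.5 billion

Discount-window repayment 25.5 billion rupees: repayment is debited from reserves → −25.5B.
Government account inflow 35 billion rupees: funds move from bank reserves into the government account → −35B.
Discount-window loan 52.5 billion rupees: the loan is credited to the bank's reserve account → +52.5B.
OMO purchase (from banks) 51.5 billion rupees: the RBI pays by crediting reserve accounts → +51.5B.
FX purchase 57 billion rupees: the RBI pays by crediting reserve accounts → +57B.
Net: −25.5 − 35 + 52.5 + 51.5 + 57 = +100.5 billion.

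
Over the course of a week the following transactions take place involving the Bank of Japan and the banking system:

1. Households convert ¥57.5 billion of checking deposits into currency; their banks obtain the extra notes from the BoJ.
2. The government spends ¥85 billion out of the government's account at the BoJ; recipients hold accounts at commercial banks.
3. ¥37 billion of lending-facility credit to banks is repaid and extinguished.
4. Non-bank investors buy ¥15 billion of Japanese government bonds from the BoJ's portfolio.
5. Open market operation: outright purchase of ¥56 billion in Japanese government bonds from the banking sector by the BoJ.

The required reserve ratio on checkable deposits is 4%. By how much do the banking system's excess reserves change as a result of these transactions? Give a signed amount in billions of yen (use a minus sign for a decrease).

Currency withdrawal ¥57.5 billion: reserves −¥57.5B, deposits −¥57.5B.
Government spending ¥85 billion: reserves +¥85B, deposits +¥85B.
Discount-window repayment ¥37 billion: reserves −¥37B, deposits 0.
Asset sale (to non-banks) ¥15 billion: reserves −¥15B, deposits −¥15B.
OMO purchase (from banks) ¥56 billion: reserves +¥56B, deposits 0.
Totals: Δreserves = +¥31.5B, Δdeposits = +¥12.5B.
Δrequired reserves = 4% × +¥12.5B = +¥0.5B.
Δexcess reserves = Δreserves − Δrequired = +¥31.5B − (+¥0.5B) = +¥31 billion.

+¥31 billion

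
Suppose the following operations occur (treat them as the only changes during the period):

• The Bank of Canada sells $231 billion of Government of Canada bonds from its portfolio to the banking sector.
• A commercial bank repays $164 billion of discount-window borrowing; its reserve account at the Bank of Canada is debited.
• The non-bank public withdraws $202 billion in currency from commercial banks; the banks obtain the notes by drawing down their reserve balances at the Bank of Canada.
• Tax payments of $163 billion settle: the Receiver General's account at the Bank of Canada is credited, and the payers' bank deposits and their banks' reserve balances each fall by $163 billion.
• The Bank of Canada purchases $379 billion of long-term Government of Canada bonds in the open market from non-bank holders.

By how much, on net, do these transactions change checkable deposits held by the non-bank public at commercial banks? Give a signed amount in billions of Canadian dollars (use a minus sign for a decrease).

OMO sale (to banks) $231 billion: the counterparty is a bank, so public deposits are unchanged → 0.
Discount-window repayment $164 billion: the counterparty is a bank, so public deposits are unchanged → 0.
Currency withdrawal $202 billion: non-bank counterparties' bank balances fall → −$202B.
Government account inflow $163 billion: non-bank counterparties' bank balances fall → −$163B.
Asset purchase (from non-banks) $379 billion: non-bank counterparties' bank balances rise → +$379B.
Net: 0 + 0 − 202 − 163 + 379 = +$14 billion.

+$14 billion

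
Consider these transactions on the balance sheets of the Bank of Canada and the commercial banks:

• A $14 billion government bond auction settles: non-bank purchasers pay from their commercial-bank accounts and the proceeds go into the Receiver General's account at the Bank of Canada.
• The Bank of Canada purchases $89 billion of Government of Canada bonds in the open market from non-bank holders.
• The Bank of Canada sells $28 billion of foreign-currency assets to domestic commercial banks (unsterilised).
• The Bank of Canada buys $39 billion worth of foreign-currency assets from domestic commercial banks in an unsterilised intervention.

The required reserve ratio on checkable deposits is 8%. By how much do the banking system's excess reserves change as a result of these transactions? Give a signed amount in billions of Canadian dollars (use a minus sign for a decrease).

Government account inflow $14 billion: reserves −$14B, deposits −$14B.
Asset purchase (from non-banks) $89 billion: reserves +$89B, deposits +$89B.
FX sale $28 billion: reserves −$28B, deposits 0.
FX purchase $39 billion: reserves +$39B, deposits 0.
Totals: Δreserves = +$86B, Δdeposits = +$75B.
Δrequired reserves = 8% × +$75B = +$6B.
Δexcess reserves = Δreserves − Δrequired = +$86B − (+$6B) = +$80 billion.

+$80 billion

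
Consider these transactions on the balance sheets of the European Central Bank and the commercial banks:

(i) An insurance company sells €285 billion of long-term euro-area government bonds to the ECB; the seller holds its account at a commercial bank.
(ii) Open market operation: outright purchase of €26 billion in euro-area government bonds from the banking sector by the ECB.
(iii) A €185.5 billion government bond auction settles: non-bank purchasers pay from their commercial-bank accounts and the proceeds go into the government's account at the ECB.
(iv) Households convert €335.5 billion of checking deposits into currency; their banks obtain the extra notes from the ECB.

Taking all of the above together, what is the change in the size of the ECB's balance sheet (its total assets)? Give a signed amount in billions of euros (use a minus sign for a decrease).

+€311 billion

Asset purchase (from non-banks) €285 billion: an ECB asset is acquired → +€285B.
OMO purchase (from banks) €26 billion: an ECB asset is acquired → +€26B.
Government account inflow €185.5 billion: only the composition of liabilities changes → 0.
Currency withdrawal €335.5 billion: only the composition of liabilities changes → 0.
Net: 285 + 26 + 0 + 0 = +€311 billion.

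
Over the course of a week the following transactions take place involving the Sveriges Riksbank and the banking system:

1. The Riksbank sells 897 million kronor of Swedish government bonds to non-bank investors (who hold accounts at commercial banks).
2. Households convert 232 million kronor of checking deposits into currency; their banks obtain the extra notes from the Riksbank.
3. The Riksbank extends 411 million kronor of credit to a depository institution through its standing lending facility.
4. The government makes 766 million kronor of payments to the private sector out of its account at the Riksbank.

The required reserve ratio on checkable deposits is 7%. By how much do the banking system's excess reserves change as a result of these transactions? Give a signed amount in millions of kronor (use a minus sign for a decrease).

Asset sale (to non-banks) 897 million kronor: reserves −897M, deposits −897M.
Currency withdrawal 232 million kronor: reserves −232M, deposits −232M.
Discount-window loan 411 million kronor: reserves +411M, deposits 0.
Government spending 766 million kronor: reserves +766M, deposits +766M.
Totals: Δreserves = +48M, Δdeposits = −363M.
Δrequired reserves = 7% × −363M = −25.41M.
Δexcess reserves = Δreserves − Δrequired = +48M − (−25.41M) = +73.41 million.

+73.41 million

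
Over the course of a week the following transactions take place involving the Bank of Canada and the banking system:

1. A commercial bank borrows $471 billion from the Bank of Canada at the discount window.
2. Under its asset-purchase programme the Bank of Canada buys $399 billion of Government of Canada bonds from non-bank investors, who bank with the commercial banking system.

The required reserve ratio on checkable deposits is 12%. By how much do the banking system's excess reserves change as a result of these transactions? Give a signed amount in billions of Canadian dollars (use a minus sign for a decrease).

+$822.12 billion

Discount-window loan $471 billion: reserves +$471B, deposits 0.
Asset purchase (from non-banks) $399 billion: reserves +$399B, deposits +$399B.
Totals: Δreserves = +$870B, Δdeposits = +$399B.
Δrequired reserves = 12% × +$399B = +$47.88B.
Δexcess reserves = Δreserves − Δrequired = +$870B − (+$47.88B) = +$822.12 billion.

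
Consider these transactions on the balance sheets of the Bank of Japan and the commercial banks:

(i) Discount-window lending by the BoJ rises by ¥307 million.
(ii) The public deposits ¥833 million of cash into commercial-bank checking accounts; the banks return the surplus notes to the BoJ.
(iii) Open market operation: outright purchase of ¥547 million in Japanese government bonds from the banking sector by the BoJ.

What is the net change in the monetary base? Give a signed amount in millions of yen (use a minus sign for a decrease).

BoJ balance sheet:
  Assets:      Securities +¥547M, Loans to banks +¥307M
  Liabilities: Bank reserves +¥1687M, Currency in circulation −¥833M
Monetary base = currency + reserves: −¥833M + (+¥1687M) = +¥854 million.

+¥854 million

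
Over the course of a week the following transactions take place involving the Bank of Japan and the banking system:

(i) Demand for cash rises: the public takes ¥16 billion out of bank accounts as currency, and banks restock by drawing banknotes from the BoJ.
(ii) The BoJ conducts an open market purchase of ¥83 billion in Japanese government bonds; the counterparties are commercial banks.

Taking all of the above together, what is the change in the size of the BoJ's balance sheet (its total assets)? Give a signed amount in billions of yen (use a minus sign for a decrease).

+¥83 billion

BoJ balance sheet:
  Assets:      Securities +¥83B
  Liabilities: Bank reserves +¥67B, Currency in circulation +¥16B
Commercial banking system:
  Assets:      Reserves at CB +¥67B, Securities −¥83B
  Liabilities: Checkable deposits −¥16B
Change in total BoJ assets = +¥83 billion.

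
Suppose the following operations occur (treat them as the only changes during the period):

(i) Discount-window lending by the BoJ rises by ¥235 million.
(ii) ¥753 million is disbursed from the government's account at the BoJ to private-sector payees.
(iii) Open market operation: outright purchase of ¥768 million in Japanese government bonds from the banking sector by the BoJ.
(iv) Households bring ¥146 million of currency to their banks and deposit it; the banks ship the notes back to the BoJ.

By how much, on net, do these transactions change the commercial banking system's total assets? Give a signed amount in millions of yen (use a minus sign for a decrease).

+¥1134 million

Discount-window loan ¥235 million: bank balance sheets expand → +¥235M.
Government spending ¥753 million: bank balance sheets expand → +¥753M.
OMO purchase (from banks) ¥768 million: just an asset swap on bank balance sheets → 0.
Currency deposit ¥146 million: bank balance sheets expand → +¥146M.
Net: 235 + 753 + 0 + 146 = +¥1134 million.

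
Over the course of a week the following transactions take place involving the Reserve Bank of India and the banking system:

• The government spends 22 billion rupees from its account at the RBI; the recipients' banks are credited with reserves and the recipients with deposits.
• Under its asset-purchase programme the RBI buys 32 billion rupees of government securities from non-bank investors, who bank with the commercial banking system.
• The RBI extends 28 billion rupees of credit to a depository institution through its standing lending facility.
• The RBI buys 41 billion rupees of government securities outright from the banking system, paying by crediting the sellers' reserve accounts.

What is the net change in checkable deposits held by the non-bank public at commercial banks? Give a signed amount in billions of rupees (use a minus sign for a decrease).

+54 billion

RBI balance sheet:
  Assets:      Securities +73B, Loans to banks +28B
  Liabilities: Bank reserves +123B, Government deposits −22B
Commercial banking system:
  Assets:      Reserves at CB +123B, Securities −41B
  Liabilities: Checkable deposits +54B, Borrowings from CB +28B
So the change in checkable deposits held by the non-bank public at commercial banks is +54 billion.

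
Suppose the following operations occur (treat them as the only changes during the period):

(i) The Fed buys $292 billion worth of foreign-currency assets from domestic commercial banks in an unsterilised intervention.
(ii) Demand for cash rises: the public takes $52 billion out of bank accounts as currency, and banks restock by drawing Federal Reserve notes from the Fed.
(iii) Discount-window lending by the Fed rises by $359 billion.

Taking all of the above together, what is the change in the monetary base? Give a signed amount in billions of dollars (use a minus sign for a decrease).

Fed balance sheet:
  Assets:      Loans to banks +$359B, Foreign assets +$292B
  Liabilities: Bank reserves +$599B, Currency in circulation +$52B
Commercial banking system:
  Assets:      Reserves at CB +$599B, Foreign assets −$292B
  Liabilities: Checkable deposits −$52B, Borrowings from CB +$359B
Monetary base = currency + reserves: +$52B + (+$599B) = +$651 billion.

+$651 billion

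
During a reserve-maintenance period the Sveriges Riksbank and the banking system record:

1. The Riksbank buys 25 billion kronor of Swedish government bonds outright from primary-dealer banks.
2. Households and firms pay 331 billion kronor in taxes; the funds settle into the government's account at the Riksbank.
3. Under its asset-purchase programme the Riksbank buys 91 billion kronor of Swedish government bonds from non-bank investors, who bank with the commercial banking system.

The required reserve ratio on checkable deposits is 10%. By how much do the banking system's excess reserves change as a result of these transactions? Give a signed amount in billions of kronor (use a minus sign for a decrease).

-191 billion

OMO purchase (from banks) 25 billion kronor: reserves +25B, deposits 0.
Government account inflow 331 billion kronor: reserves −331B, deposits −331B.
Asset purchase (from non-banks) 91 billion kronor: reserves +91B, deposits +91B.
Totals: Δreserves = −215B, Δdeposits = −240B.
Δrequired reserves = 10% × −240B = −24B.
Δexcess reserves = Δreserves − Δrequired = −215B − (−24B) = -191 billion.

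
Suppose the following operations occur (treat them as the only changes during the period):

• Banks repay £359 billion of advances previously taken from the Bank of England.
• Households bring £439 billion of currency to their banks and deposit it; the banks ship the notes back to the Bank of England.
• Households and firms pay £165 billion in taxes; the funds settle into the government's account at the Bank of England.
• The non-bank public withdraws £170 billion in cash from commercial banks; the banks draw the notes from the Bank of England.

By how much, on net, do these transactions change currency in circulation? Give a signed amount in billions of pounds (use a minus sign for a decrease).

Discount-window repayment £359 billion: no currency enters or leaves circulation → 0.
Currency deposit £439 billion: notes return to the central bank → −£439B.
Government account inflow £165 billion: no currency enters or leaves circulation → 0.
Currency withdrawal £170 billion: notes leave the central bank → +£170B.
Net: 0 − 439 + 0 + 170 = -£269 billion.

-£269 billion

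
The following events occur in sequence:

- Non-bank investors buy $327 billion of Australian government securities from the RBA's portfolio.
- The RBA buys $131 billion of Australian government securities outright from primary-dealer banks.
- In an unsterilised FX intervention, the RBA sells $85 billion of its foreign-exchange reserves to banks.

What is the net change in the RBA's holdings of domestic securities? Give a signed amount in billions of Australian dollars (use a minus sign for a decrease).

-$196 billion

RBA balance sheet:
  Assets:      Securities −$196B, Foreign assets −$85B
  Liabilities: Bank reserves −$281B
Commercial banking system:
  Assets:      Reserves at CB −$281B, Securities −$131B, Foreign assets +$85B
  Liabilities: Checkable deposits −$327B
So the change in the RBA's holdings of domestic securities is -$196 billion.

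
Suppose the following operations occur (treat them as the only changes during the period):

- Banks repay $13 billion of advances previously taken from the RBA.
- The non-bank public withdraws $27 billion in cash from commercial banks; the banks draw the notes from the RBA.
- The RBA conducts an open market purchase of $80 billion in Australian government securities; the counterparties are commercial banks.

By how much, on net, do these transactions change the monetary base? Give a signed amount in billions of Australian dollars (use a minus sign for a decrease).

RBA balance sheet:
  Assets:      Securities +$80B, Loans to banks −$13B
  Liabilities: Bank reserves +$40B, Currency in circulation +$27B
Monetary base = currency + reserves: +$27B + (+$40B) = +$67 billion.

+$67 billion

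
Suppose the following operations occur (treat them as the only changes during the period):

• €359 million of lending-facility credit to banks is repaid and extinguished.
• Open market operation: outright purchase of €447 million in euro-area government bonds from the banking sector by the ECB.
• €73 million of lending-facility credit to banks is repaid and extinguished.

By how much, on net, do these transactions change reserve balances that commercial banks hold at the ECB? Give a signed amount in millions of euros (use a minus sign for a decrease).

+€15 million

Discount-window repayment €359 million: repayment is debited from reserves → −€359M.
OMO purchase (from banks) €447 million: the ECB pays by crediting reserve accounts → +€447M.
Discount-window repayment €73 million: repayment is debited from reserves → −€73M.
Net: −359 + 447 − 73 = +€15 million.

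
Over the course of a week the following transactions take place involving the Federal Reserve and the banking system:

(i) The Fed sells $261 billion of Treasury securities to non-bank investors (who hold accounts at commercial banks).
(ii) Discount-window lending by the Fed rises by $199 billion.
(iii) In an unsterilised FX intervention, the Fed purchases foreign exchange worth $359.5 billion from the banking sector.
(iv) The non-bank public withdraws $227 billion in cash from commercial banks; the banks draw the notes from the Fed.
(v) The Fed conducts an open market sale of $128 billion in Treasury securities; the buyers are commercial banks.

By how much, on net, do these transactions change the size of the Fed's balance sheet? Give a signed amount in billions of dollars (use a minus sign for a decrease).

Fed balance sheet:
  Assets:      Securities −$389B, Loans to banks +$199B, Foreign assets +$359.5B
  Liabilities: Bank reserves −$57.5B, Currency in circulation +$227B
Commercial banking system:
  Assets:      Reserves at CB −$57.5B, Securities +$128B, Foreign assets −$359.5B
  Liabilities: Checkable deposits −$488B, Borrowings from CB +$199B
Change in total Fed assets = +$169.5 billion.

+$169.5 billion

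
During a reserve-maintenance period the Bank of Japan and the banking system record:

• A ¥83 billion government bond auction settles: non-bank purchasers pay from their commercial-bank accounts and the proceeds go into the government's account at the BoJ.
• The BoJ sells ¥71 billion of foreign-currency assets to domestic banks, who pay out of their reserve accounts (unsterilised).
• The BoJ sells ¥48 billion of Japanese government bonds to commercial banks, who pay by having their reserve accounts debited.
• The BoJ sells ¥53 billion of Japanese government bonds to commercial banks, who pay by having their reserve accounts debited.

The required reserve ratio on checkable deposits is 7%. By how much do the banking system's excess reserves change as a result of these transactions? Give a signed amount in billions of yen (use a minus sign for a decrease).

-¥249.19 billion

Government account inflow ¥83 billion: reserves −¥83B, deposits −¥83B.
FX sale ¥71 billion: reserves −¥71B, deposits 0.
OMO sale (to banks) ¥48 billion: reserves −¥48B, deposits 0.
OMO sale (to banks) ¥53 billion: reserves −¥53B, deposits 0.
Totals: Δreserves = −¥255B, Δdeposits = −¥83B.
Δrequired reserves = 7% × −¥83B = −¥5.81B.
Δexcess reserves = Δreserves − Δrequired = −¥255B − (−¥5.81B) = -¥249.19 billion.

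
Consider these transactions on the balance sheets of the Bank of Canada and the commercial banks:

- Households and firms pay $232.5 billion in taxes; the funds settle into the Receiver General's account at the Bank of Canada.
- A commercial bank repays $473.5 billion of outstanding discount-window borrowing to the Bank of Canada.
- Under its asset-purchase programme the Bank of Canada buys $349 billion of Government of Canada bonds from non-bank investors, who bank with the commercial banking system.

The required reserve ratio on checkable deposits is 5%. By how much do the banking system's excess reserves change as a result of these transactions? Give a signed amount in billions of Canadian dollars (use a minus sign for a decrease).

-$362.825 billion

Government account inflow $232.5 billion: reserves −$232.5B, deposits −$232.5B.
Discount-window repayment $473.5 billion: reserves −$473.5B, deposits 0.
Asset purchase (from non-banks) $349 billion: reserves +$349B, deposits +$349B.
Totals: Δreserves = −$357B, Δdeposits = +$116.5B.
Δrequired reserves = 5% × +$116.5B = +$5.825B.
Δexcess reserves = Δreserves − Δrequired = −$357B − (+$5.825B) = -$362.825 billion.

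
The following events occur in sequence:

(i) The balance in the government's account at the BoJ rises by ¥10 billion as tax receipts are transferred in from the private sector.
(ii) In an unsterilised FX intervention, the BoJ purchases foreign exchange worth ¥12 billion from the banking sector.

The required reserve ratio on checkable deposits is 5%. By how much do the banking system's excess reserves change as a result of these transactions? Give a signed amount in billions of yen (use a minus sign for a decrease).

Government account inflow ¥10 billion: reserves −¥10B, deposits −¥10B.
FX purchase ¥12 billion: reserves +¥12B, deposits 0.
Totals: Δreserves = +¥2B, Δdeposits = −¥10B.
Δrequired reserves = 5% × −¥10B = −¥0.5B.
Δexcess reserves = Δreserves − Δrequired = +¥2B − (−¥0.5B) = +¥2.5 billion.

+¥2.5 billion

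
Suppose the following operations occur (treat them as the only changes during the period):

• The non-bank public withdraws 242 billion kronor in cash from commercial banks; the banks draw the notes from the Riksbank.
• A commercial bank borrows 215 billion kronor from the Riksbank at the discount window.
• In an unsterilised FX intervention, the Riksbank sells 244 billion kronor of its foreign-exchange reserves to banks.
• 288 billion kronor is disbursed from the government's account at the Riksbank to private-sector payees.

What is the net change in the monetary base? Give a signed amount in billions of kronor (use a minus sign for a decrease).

Riksbank balance sheet:
  Assets:      Loans to banks +215B, Foreign assets −244B
  Liabilities: Bank reserves +17B, Currency in circulation +242B, Government deposits −288B
Monetary base = currency + reserves: +242B + (+17B) = +259 billion.

+259 billion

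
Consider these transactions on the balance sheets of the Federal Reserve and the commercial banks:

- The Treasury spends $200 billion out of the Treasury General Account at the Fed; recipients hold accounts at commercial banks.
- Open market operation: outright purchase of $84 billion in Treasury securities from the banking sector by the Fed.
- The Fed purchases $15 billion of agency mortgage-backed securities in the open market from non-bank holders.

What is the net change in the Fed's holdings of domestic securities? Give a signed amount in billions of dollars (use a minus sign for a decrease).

+$99 billion

Government spending $200 billion: the Fed's securities portfolio is untouched → 0.
OMO purchase (from banks) $84 billion: securities added to the Fed's portfolio → +$84B.
Asset purchase (from non-banks) $15 billion: securities added to the Fed's portfolio → +$15B.
Net: 0 + 84 + 15 = +$99 billion.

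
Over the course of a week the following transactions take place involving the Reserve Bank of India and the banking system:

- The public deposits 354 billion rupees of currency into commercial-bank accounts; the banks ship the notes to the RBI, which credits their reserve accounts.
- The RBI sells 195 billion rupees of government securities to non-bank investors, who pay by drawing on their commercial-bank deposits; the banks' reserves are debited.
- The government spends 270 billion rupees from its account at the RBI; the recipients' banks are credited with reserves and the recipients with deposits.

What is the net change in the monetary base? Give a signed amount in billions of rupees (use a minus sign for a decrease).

Currency deposit 354 billion rupees: just a shift between currency and reserves — both are base money → 0.
Asset sale (to non-banks) 195 billion rupees: RBI balance sheet contracts → −195B.
Government spending 270 billion rupees: a non-base liability converts back to reserves → +270B.
Net: 0 − 195 + 270 = +75 billion.

+75 billion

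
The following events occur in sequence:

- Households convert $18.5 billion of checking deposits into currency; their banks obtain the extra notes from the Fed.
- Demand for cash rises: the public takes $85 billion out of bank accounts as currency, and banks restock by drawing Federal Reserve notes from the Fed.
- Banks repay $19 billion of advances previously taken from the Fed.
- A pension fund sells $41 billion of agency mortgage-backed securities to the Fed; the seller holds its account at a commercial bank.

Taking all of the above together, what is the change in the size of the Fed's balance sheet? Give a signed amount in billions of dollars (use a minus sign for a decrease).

+$22 billion

Fed balance sheet:
  Assets:      Securities +$41B, Loans to banks −$19B
  Liabilities: Bank reserves −$81.5B, Currency in circulation +$103.5B
Commercial banking system:
  Assets:      Reserves at CB −$81.5B
  Liabilities: Checkable deposits −$62.5B, Borrowings from CB −$19B
Change in total Fed assets = +$22 billion.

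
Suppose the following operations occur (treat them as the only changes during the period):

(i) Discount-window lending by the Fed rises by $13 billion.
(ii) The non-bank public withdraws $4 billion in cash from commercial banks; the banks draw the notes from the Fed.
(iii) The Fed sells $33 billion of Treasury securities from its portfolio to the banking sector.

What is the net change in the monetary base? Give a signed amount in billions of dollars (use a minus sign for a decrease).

-$20 billion

Fed balance sheet:
  Assets:      Securities −$33B, Loans to banks +$13B
  Liabilities: Bank reserves −$24B, Currency in circulation +$4B
Monetary base = currency + reserves: +$4B + (−$24B) = -$20 billion.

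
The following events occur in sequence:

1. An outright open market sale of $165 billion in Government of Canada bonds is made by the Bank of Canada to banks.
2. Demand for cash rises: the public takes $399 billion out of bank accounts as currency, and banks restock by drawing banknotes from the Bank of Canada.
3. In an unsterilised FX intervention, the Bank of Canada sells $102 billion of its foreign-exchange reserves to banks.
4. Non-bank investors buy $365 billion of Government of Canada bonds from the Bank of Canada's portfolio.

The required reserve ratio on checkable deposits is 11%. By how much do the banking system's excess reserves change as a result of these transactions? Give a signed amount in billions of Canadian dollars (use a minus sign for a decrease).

-$946.96 billion

OMO sale (to banks) $165 billion: reserves −$165B, deposits 0.
Currency withdrawal $399 billion: reserves −$399B, deposits −$399B.
FX sale $102 billion: reserves −$102B, deposits 0.
Asset sale (to non-banks) $365 billion: reserves −$365B, deposits −$365B.
Totals: Δreserves = −$1031B, Δdeposits = −$764B.
Δrequired reserves = 11% × −$764B = −$84.04B.
Δexcess reserves = Δreserves − Δrequired = −$1031B − (−$84.04B) = -$946.96 billion.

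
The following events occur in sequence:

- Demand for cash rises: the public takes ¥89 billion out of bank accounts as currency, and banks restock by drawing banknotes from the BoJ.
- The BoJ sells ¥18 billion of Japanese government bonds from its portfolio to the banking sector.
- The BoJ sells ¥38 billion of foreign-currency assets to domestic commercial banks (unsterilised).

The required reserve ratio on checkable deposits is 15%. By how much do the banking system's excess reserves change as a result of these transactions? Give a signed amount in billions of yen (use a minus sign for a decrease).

-¥131.65 billion

Currency withdrawal ¥89 billion: reserves −¥89B, deposits −¥89B.
OMO sale (to banks) ¥18 billion: reserves −¥18B, deposits 0.
FX sale ¥38 billion: reserves −¥38B, deposits 0.
Totals: Δreserves = −¥145B, Δdeposits = −¥89B.
Δrequired reserves = 15% × −¥89B = −¥13.35B.
Δexcess reserves = Δreserves − Δrequired = −¥145B − (−¥13.35B) = -¥131.65 billion.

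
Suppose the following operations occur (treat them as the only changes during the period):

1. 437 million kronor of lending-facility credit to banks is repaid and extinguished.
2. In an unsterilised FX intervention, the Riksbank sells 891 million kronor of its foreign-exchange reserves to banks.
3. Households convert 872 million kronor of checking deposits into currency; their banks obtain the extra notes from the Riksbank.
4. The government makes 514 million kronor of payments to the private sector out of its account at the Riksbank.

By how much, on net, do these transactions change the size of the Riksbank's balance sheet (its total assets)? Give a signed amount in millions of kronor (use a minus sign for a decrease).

Riksbank balance sheet:
  Assets:      Loans to banks −437M, Foreign assets −891M
  Liabilities: Bank reserves −1686M, Currency in circulation +872M, Government deposits −514M
Change in total Riksbank assets = -1328 million.

-1328 million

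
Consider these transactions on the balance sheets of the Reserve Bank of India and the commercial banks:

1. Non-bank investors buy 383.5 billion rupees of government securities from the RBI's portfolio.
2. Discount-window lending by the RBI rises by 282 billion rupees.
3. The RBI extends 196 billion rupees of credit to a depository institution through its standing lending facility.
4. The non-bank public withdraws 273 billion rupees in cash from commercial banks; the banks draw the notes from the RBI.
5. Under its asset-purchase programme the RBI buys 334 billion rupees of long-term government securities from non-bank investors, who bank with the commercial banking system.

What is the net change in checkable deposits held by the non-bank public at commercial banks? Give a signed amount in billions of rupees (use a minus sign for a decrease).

-322.5 billion

RBI balance sheet:
  Assets:      Securities −49.5B, Loans to banks +478B
  Liabilities: Bank reserves +155.5B, Currency in circulation +273B
Commercial banking system:
  Assets:      Reserves at CB +155.5B
  Liabilities: Checkable deposits −322.5B, Borrowings from CB +478B
So the change in checkable deposits held by the non-bank public at commercial banks is -322.5 billion.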